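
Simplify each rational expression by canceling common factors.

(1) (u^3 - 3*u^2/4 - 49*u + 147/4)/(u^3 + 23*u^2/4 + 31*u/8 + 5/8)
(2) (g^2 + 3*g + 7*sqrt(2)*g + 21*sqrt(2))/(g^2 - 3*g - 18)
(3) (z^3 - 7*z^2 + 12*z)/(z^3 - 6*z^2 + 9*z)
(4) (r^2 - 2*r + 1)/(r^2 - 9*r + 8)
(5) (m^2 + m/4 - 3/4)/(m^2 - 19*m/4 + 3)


(1) = (8*u^3 - 6*u^2 - 392*u + 294)/(8*u^3 + 46*u^2 + 31*u + 5)
(2) = (g + 7*sqrt(2))/(g - 6)
(3) = (z - 4)/(z - 3)
(4) = (r - 1)/(r - 8)
(5) = (m + 1)/(m - 4)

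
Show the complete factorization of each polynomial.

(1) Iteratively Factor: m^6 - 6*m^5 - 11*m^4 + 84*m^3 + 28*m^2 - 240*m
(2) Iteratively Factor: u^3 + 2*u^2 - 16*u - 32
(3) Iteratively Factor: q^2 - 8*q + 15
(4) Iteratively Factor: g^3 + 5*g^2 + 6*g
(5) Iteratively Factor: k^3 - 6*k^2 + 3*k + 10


(1) = (m)*(m^5 - 6*m^4 - 11*m^3 + 84*m^2 + 28*m - 240) = m*(m + 3)*(m^4 - 9*m^3 + 16*m^2 + 36*m - 80) = m*(m + 2)*(m + 3)*(m^3 - 11*m^2 + 38*m - 40) = m*(m - 5)*(m + 2)*(m + 3)*(m^2 - 6*m + 8) = m*(m - 5)*(m - 4)*(m + 2)*(m + 3)*(m - 2)
(2) = (u - 4)*(u^2 + 6*u + 8) = (u - 4)*(u + 4)*(u + 2)
(3) = (q - 3)*(q - 5)
(4) = (g + 3)*(g^2 + 2*g) = (g + 2)*(g + 3)*(g)
(5) = (k - 5)*(k^2 - k - 2) = (k - 5)*(k + 1)*(k - 2)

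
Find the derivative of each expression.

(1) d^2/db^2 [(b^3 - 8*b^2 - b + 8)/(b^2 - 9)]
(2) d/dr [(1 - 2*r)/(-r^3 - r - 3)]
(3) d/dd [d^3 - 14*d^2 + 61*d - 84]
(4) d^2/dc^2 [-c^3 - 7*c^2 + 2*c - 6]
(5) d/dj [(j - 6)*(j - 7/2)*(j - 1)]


(1) = 16*(b^3 - 24*b^2 + 27*b - 72)/(b^6 - 27*b^4 + 243*b^2 - 729)
(2) = (2*r^3 + 2*r - (2*r - 1)*(3*r^2 + 1) + 6)/(r^3 + r + 3)^2
(3) = 3*d^2 - 28*d + 61
(4) = -6*c - 14
(5) = 3*j^2 - 21*j + 61/2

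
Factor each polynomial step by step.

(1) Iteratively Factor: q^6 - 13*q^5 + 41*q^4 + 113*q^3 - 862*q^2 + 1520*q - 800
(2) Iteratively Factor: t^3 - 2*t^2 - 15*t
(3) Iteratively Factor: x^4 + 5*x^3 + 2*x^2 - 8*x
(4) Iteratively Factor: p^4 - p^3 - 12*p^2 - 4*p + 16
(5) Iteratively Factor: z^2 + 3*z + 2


(1) = (q - 5)*(q^5 - 8*q^4 + q^3 + 118*q^2 - 272*q + 160) = (q - 5)*(q - 4)*(q^4 - 4*q^3 - 15*q^2 + 58*q - 40) = (q - 5)*(q - 4)*(q - 2)*(q^3 - 2*q^2 - 19*q + 20) = (q - 5)*(q - 4)*(q - 2)*(q - 1)*(q^2 - q - 20) = (q - 5)^2*(q - 4)*(q - 2)*(q - 1)*(q + 4)
(2) = (t)*(t^2 - 2*t - 15) = t*(t + 3)*(t - 5)
(3) = (x + 2)*(x^3 + 3*x^2 - 4*x) = (x + 2)*(x + 4)*(x^2 - x) = x*(x + 2)*(x + 4)*(x - 1)
(4) = (p - 1)*(p^3 - 12*p - 16) = (p - 1)*(p + 2)*(p^2 - 2*p - 8) = (p - 1)*(p + 2)^2*(p - 4)
(5) = (z + 2)*(z + 1)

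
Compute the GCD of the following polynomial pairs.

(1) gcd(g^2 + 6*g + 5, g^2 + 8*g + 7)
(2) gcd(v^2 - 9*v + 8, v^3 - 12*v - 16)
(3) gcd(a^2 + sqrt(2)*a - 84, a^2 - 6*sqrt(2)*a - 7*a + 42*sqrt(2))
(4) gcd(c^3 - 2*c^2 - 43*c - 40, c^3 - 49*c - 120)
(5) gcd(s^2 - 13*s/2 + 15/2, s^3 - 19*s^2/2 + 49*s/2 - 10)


(1) = g + 1
(2) = gcd((v - 8)*(v - 1), (v - 4)*(v + 2)^2) = 1
(3) = gcd((a - 6*sqrt(2))*(a + 7*sqrt(2)), (a - 7)*(a - 6*sqrt(2))) = a - 6*sqrt(2)
(4) = c^2 - 3*c - 40
(5) = s - 5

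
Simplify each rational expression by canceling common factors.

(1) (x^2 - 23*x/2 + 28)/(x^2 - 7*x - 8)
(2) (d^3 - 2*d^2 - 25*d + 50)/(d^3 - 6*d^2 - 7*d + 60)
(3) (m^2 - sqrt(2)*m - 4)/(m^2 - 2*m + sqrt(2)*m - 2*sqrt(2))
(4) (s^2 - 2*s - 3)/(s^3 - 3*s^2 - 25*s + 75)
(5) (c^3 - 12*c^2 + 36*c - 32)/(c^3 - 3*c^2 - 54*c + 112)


(1) = (2*x - 7)/(2*x + 2)
(2) = (d^2 + 3*d - 10)/(d^2 - d - 12)
(3) = (m - 2*sqrt(2))/(m - 2)
(4) = (s + 1)/(s^2 - 25)
(5) = (c - 2)/(c + 7)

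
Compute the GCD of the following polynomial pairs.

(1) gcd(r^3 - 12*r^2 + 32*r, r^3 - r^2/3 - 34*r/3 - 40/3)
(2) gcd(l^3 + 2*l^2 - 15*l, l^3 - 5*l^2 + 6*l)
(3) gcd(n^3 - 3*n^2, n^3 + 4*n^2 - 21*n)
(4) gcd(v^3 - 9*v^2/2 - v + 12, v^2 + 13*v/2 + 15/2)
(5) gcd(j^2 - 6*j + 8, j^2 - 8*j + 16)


(1) = gcd(r*(r - 8)*(r - 4), (r - 4)*(r + 5/3)*(r + 2)) = r - 4
(2) = l^2 - 3*l
(3) = gcd(n^2*(n - 3), n*(n - 3)*(n + 7)) = n^2 - 3*n
(4) = v + 3/2
(5) = j - 4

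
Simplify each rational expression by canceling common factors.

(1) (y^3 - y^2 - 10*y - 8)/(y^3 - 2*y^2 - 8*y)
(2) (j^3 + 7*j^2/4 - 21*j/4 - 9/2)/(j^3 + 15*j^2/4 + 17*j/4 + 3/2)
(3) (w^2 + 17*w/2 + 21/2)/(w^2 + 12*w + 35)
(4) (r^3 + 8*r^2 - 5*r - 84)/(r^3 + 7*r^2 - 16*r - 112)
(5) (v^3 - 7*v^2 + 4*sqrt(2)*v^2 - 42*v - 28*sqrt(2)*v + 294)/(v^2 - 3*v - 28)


(1) = (y + 1)/y
(2) = (j^2 + j - 6)/(j^2 + 3*j + 2)
(3) = (2*w + 3)/(2*w + 10)
(4) = (r - 3)/(r - 4)
(5) = (v^2 + 4*sqrt(2)*v - 42)/(v + 4)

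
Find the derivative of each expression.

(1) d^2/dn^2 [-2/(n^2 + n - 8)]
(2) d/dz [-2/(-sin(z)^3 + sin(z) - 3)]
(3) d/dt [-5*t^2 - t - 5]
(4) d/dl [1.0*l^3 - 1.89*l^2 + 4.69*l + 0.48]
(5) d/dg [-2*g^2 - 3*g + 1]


(1) = 4*(n^2 + n - (2*n + 1)^2 - 8)/(n^2 + n - 8)^3
(2) = 2*(1 - 3*sin(z)^2)*cos(z)/(-sin(z)*cos(z)^2 + 3)^2
(3) = -10*t - 1
(4) = 3.0*l^2 - 3.78*l + 4.69
(5) = -4*g - 3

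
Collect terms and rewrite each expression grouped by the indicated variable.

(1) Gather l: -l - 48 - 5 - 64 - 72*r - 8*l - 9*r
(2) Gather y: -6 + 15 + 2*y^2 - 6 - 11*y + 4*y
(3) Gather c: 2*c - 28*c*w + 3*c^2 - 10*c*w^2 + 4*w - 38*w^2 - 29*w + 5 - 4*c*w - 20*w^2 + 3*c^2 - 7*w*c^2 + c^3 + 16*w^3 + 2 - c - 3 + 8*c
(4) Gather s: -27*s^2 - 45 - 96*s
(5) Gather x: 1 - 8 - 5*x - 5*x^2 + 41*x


(1) = -9*l - 81*r - 117
(2) = 2*y^2 - 7*y + 3
(3) = c^3 + c^2*(6 - 7*w) + c*(-10*w^2 - 32*w + 9) + 16*w^3 - 58*w^2 - 25*w + 4
(4) = -27*s^2 - 96*s - 45
(5) = -5*x^2 + 36*x - 7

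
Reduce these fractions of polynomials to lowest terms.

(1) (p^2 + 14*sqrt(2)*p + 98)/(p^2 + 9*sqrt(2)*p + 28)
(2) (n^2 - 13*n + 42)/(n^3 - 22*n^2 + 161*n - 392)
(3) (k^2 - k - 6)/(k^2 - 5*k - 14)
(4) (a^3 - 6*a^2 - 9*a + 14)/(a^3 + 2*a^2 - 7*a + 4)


(1) = (p + 7*sqrt(2))/(p + 2*sqrt(2))
(2) = (n - 6)/(n^2 - 15*n + 56)
(3) = (k - 3)/(k - 7)
(4) = (a^2 - 5*a - 14)/(a^2 + 3*a - 4)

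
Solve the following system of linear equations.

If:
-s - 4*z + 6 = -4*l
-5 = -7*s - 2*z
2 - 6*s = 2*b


Then:
b = 6*z/7 - 8/7
l = 13*z/14 - 37/28
s = 5/7 - 2*z/7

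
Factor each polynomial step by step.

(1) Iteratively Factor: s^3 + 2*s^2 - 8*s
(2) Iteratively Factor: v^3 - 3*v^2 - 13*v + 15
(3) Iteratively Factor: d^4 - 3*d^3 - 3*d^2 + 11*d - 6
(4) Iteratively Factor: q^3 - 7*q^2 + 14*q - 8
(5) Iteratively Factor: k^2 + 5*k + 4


(1) = (s + 4)*(s^2 - 2*s) = (s - 2)*(s + 4)*(s)
(2) = (v - 5)*(v^2 + 2*v - 3) = (v - 5)*(v + 3)*(v - 1)
(3) = (d - 3)*(d^3 - 3*d + 2) = (d - 3)*(d + 2)*(d^2 - 2*d + 1) = (d - 3)*(d - 1)*(d + 2)*(d - 1)
(4) = (q - 4)*(q^2 - 3*q + 2) = (q - 4)*(q - 2)*(q - 1)
(5) = (k + 1)*(k + 4)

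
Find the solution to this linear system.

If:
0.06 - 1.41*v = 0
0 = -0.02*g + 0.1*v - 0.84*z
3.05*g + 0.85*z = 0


Then:
g = -0.00
v = 0.04
z = 0.01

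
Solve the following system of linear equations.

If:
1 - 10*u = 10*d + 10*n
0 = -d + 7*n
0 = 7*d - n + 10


Then:
d = -35/24
n = -5/24
u = 53/30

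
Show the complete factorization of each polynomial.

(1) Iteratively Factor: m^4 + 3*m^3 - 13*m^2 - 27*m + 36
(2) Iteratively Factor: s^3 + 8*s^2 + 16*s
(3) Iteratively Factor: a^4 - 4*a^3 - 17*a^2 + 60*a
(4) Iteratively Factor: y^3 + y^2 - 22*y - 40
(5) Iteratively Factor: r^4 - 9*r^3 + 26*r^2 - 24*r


(1) = (m - 3)*(m^3 + 6*m^2 + 5*m - 12) = (m - 3)*(m - 1)*(m^2 + 7*m + 12) = (m - 3)*(m - 1)*(m + 3)*(m + 4)
(2) = (s)*(s^2 + 8*s + 16) = s*(s + 4)*(s + 4)
(3) = (a)*(a^3 - 4*a^2 - 17*a + 60) = a*(a + 4)*(a^2 - 8*a + 15) = a*(a - 5)*(a + 4)*(a - 3)
(4) = (y + 2)*(y^2 - y - 20) = (y - 5)*(y + 2)*(y + 4)
(5) = (r - 3)*(r^3 - 6*r^2 + 8*r) = (r - 3)*(r - 2)*(r^2 - 4*r) = r*(r - 3)*(r - 2)*(r - 4)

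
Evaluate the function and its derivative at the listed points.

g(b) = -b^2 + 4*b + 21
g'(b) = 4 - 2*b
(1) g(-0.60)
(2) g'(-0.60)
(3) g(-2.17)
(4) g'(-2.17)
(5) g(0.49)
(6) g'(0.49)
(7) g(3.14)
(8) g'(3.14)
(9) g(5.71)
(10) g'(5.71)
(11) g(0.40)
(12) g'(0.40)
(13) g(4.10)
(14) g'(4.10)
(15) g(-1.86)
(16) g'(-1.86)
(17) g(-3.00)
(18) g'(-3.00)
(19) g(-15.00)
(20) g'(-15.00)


(1) = 18.24
(2) = 5.20
(3) = 7.61
(4) = 8.34
(5) = 22.72
(6) = 3.02
(7) = 23.70
(8) = -2.28
(9) = 11.24
(10) = -7.42
(11) = 22.44
(12) = 3.20
(13) = 20.59
(14) = -4.20
(15) = 10.10
(16) = 7.72
(17) = 0.00
(18) = 10.00
(19) = -264.00
(20) = 34.00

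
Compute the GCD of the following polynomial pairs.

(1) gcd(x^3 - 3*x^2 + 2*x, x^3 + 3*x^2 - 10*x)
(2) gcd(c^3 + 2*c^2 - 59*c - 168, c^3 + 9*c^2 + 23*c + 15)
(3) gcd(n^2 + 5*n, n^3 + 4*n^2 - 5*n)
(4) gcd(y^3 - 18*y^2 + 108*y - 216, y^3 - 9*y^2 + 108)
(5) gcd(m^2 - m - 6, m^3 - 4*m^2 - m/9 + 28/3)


(1) = gcd(x*(x - 2)*(x - 1), x*(x - 2)*(x + 5)) = x^2 - 2*x
(2) = gcd((c - 8)*(c + 3)*(c + 7), (c + 1)*(c + 3)*(c + 5)) = c + 3
(3) = n^2 + 5*n
(4) = gcd((y - 6)^3, (y - 6)^2*(y + 3)) = y^2 - 12*y + 36
(5) = m - 3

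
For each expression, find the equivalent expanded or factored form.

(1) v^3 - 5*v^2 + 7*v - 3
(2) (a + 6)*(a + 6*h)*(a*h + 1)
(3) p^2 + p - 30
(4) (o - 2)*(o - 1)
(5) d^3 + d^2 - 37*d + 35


(1) = (v - 3)*(v - 1)^2
(2) = a^3*h + 6*a^2*h^2 + 6*a^2*h + a^2 + 36*a*h^2 + 6*a*h + 6*a + 36*h
(3) = (p - 5)*(p + 6)
(4) = o^2 - 3*o + 2
(5) = (d - 5)*(d - 1)*(d + 7)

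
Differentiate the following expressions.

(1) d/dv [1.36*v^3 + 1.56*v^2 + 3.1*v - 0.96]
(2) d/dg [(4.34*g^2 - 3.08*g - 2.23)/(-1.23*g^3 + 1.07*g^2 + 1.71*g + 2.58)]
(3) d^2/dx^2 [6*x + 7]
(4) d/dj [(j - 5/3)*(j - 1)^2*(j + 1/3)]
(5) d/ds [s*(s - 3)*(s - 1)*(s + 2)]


(1) = 4.08*v^2 + 3.12*v + 3.1
(2) = (5.3382*g^4 - 7.5768*g^3 + 2.4883*g^2 + 27.1666*g - 4.1331)/(1.5129*g^6 - 2.6322*g^5 - 3.0617*g^4 - 2.6874*g^3 + 8.4453*g^2 + 8.8236*g + 6.6564)
(3) = 0
(4) = 4*j^3 - 10*j^2 + 56*j/9 - 2/9
(5) = 4*s^3 - 6*s^2 - 10*s + 6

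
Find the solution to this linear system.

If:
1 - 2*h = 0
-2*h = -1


Then:
h = 1/2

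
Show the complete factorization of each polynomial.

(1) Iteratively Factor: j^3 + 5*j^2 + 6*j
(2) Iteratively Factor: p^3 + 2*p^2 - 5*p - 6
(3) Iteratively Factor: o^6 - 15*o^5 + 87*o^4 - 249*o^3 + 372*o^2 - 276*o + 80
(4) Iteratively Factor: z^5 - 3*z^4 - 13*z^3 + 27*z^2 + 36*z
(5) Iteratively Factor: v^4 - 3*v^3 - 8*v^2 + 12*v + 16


(1) = (j + 2)*(j^2 + 3*j) = (j + 2)*(j + 3)*(j)
(2) = (p + 3)*(p^2 - p - 2) = (p + 1)*(p + 3)*(p - 2)
(3) = (o - 5)*(o^5 - 10*o^4 + 37*o^3 - 64*o^2 + 52*o - 16) = (o - 5)*(o - 2)*(o^4 - 8*o^3 + 21*o^2 - 22*o + 8) = (o - 5)*(o - 4)*(o - 2)*(o^3 - 4*o^2 + 5*o - 2) = (o - 5)*(o - 4)*(o - 2)*(o - 1)*(o^2 - 3*o + 2) = (o - 5)*(o - 4)*(o - 2)*(o - 1)^2*(o - 2)
(4) = (z)*(z^4 - 3*z^3 - 13*z^2 + 27*z + 36) = z*(z - 4)*(z^3 + z^2 - 9*z - 9) = z*(z - 4)*(z + 1)*(z^2 - 9) = z*(z - 4)*(z - 3)*(z + 1)*(z + 3)
(5) = (v + 2)*(v^3 - 5*v^2 + 2*v + 8) = (v - 4)*(v + 2)*(v^2 - v - 2) = (v - 4)*(v - 2)*(v + 2)*(v + 1)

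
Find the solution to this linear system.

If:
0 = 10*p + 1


Then:
p = -1/10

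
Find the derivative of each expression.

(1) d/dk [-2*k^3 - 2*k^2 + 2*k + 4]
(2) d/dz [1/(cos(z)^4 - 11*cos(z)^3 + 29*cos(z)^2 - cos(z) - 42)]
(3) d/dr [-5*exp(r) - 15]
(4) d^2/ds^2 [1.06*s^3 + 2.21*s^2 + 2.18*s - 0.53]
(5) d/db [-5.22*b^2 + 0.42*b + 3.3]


(1) = -6*k^2 - 4*k + 2
(2) = (4*cos(z)^3 - 33*cos(z)^2 + 58*cos(z) - 1)*sin(z)/(-cos(z)^4 + 11*cos(z)^3 - 29*cos(z)^2 + cos(z) + 42)^2
(3) = -5*exp(r)
(4) = 6.36*s + 4.42
(5) = 0.42 - 10.44*b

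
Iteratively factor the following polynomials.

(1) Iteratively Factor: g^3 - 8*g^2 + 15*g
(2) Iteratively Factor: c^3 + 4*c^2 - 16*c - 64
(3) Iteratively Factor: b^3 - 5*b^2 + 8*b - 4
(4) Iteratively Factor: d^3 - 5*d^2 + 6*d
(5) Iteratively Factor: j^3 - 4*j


(1) = (g - 3)*(g^2 - 5*g) = g*(g - 3)*(g - 5)
(2) = (c - 4)*(c^2 + 8*c + 16) = (c - 4)*(c + 4)*(c + 4)
(3) = (b - 1)*(b^2 - 4*b + 4) = (b - 2)*(b - 1)*(b - 2)
(4) = (d)*(d^2 - 5*d + 6) = d*(d - 2)*(d - 3)
(5) = (j)*(j^2 - 4) = j*(j + 2)*(j - 2)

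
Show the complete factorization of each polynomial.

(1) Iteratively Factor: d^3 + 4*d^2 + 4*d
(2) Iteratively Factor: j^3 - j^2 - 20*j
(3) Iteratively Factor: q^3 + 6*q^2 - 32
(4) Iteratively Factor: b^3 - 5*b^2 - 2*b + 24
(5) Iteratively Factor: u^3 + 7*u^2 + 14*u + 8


(1) = (d + 2)*(d^2 + 2*d) = d*(d + 2)*(d + 2)
(2) = (j)*(j^2 - j - 20) = j*(j + 4)*(j - 5)
(3) = (q + 4)*(q^2 + 2*q - 8) = (q - 2)*(q + 4)*(q + 4)
(4) = (b + 2)*(b^2 - 7*b + 12) = (b - 4)*(b + 2)*(b - 3)
(5) = (u + 1)*(u^2 + 6*u + 8) = (u + 1)*(u + 4)*(u + 2)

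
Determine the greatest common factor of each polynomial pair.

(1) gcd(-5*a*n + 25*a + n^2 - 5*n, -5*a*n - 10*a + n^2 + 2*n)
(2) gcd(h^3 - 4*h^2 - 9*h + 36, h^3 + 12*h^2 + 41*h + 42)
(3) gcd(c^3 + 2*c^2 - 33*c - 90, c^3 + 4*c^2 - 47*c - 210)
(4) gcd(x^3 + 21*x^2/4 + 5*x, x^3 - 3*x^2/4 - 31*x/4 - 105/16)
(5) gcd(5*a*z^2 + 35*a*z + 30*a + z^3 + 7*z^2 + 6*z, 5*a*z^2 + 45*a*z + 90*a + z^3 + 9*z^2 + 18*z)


(1) = gcd((-5*a + n)*(n - 5), (-5*a + n)*(n + 2)) = 5*a - n
(2) = h + 3
(3) = gcd((c - 6)*(c + 3)*(c + 5), (c - 7)*(c + 5)*(c + 6)) = c + 5
(4) = x + 5/4
(5) = 5*a*z + 30*a + z^2 + 6*z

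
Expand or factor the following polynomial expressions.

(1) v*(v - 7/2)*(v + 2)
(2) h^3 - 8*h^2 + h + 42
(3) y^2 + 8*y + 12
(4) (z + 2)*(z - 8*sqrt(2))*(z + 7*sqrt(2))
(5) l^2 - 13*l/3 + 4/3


(1) = v^3 - 3*v^2/2 - 7*v
(2) = (h - 7)*(h - 3)*(h + 2)
(3) = (y + 2)*(y + 6)
(4) = z^3 - sqrt(2)*z^2 + 2*z^2 - 112*z - 2*sqrt(2)*z - 224
(5) = (l - 4)*(l - 1/3)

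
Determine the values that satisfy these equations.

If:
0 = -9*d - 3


Then:
d = -1/3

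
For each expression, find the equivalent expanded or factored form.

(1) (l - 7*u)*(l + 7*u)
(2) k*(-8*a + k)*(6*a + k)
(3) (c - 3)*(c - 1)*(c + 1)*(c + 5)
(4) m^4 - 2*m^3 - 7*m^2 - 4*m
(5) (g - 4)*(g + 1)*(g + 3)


(1) = l^2 - 49*u^2
(2) = -48*a^2*k - 2*a*k^2 + k^3
(3) = c^4 + 2*c^3 - 16*c^2 - 2*c + 15
(4) = m*(m - 4)*(m + 1)^2
(5) = g^3 - 13*g - 12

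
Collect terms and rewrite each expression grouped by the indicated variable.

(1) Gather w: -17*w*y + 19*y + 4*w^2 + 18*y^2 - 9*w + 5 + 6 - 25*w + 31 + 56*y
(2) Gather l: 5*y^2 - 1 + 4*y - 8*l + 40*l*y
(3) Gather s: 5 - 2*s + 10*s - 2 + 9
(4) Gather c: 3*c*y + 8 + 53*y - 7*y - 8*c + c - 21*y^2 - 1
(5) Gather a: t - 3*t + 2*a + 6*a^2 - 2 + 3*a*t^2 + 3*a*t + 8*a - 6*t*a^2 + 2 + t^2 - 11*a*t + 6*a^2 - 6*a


(1) = 4*w^2 + w*(-17*y - 34) + 18*y^2 + 75*y + 42
(2) = l*(40*y - 8) + 5*y^2 + 4*y - 1
(3) = 8*s + 12
(4) = c*(3*y - 7) - 21*y^2 + 46*y + 7
(5) = a^2*(12 - 6*t) + a*(3*t^2 - 8*t + 4) + t^2 - 2*t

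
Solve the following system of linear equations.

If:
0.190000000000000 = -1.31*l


Then:
l = -0.15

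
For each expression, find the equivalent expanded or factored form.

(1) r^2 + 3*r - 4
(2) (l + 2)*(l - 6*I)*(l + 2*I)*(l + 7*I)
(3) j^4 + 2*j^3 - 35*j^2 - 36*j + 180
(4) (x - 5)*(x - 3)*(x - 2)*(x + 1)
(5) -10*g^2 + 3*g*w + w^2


(1) = (r - 1)*(r + 4)
(2) = l^4 + 2*l^3 + 3*I*l^3 + 40*l^2 + 6*I*l^2 + 80*l + 84*I*l + 168*I
(3) = (j - 5)*(j - 2)*(j + 3)*(j + 6)
(4) = x^4 - 9*x^3 + 21*x^2 + x - 30
(5) = (-2*g + w)*(5*g + w)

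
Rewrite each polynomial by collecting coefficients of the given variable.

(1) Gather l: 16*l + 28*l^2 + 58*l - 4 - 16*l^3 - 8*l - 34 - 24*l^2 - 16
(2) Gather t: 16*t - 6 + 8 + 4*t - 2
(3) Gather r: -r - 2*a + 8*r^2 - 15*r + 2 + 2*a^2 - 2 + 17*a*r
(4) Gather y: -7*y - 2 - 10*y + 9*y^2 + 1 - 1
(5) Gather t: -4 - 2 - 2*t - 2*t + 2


(1) = -16*l^3 + 4*l^2 + 66*l - 54
(2) = 20*t
(3) = 2*a^2 - 2*a + 8*r^2 + r*(17*a - 16)
(4) = 9*y^2 - 17*y - 2
(5) = -4*t - 4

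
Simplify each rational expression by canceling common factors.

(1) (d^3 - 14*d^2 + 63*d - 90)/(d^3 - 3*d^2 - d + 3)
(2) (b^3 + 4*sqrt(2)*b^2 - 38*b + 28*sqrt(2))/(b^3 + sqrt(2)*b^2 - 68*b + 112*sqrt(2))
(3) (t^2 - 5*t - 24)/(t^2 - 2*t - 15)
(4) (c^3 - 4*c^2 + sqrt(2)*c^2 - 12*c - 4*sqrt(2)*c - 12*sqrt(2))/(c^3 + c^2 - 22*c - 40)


(1) = (d^2 - 11*d + 30)/(d^2 - 1)
(2) = (b - sqrt(2))/(b - 4*sqrt(2))
(3) = (t - 8)/(t - 5)
(4) = (c^2 + c*(-6 + sqrt(2)) - 6*sqrt(2))/(c^2 - c - 20)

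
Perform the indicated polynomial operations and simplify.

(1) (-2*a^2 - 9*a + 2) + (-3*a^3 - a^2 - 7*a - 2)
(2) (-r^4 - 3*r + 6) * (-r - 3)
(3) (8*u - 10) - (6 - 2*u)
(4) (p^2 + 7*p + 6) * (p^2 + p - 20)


(1) = -3*a^3 - 3*a^2 - 16*a
(2) = r^5 + 3*r^4 + 3*r^2 + 3*r - 18
(3) = 10*u - 16
(4) = p^4 + 8*p^3 - 7*p^2 - 134*p - 120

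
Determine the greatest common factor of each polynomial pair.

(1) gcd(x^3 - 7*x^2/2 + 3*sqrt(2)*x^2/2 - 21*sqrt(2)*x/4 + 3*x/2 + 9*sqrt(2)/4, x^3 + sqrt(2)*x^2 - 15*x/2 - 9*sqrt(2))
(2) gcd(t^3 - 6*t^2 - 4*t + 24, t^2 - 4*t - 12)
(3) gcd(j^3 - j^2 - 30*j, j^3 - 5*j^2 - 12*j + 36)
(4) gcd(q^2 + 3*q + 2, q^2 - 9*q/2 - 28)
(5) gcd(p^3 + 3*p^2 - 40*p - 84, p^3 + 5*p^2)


(1) = gcd((x - 3)*(x - 1/2)*(x + 3*sqrt(2)/2), (x - 2*sqrt(2))*(x + 3*sqrt(2)/2)^2) = x + 3*sqrt(2)/2
(2) = gcd((t - 6)*(t - 2)*(t + 2), (t - 6)*(t + 2)) = t^2 - 4*t - 12
(3) = j - 6
(4) = 1
(5) = gcd((p - 6)*(p + 2)*(p + 7), p^2*(p + 5)) = 1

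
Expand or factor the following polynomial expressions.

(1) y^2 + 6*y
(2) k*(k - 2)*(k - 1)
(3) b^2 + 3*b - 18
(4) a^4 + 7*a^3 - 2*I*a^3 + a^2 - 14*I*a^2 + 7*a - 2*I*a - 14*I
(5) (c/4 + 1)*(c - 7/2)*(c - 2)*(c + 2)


(1) = y*(y + 6)
(2) = k^3 - 3*k^2 + 2*k
(3) = (b - 3)*(b + 6)
(4) = (a + 7)*(a - 2*I)*(a - I)*(a + I)
(5) = c^4/4 + c^3/8 - 9*c^2/2 - c/2 + 14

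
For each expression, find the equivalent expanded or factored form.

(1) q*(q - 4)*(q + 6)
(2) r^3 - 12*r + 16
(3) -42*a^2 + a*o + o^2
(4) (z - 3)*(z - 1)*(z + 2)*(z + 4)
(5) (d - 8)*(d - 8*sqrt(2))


(1) = q^3 + 2*q^2 - 24*q
(2) = (r - 2)^2*(r + 4)
(3) = (-6*a + o)*(7*a + o)
(4) = z^4 + 2*z^3 - 13*z^2 - 14*z + 24
(5) = d^2 - 8*sqrt(2)*d - 8*d + 64*sqrt(2)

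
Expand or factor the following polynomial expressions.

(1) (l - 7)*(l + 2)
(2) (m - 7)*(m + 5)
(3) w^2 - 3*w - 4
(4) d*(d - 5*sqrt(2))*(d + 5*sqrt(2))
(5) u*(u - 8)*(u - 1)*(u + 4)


(1) = l^2 - 5*l - 14
(2) = m^2 - 2*m - 35
(3) = (w - 4)*(w + 1)
(4) = d^3 - 50*d
(5) = u^4 - 5*u^3 - 28*u^2 + 32*u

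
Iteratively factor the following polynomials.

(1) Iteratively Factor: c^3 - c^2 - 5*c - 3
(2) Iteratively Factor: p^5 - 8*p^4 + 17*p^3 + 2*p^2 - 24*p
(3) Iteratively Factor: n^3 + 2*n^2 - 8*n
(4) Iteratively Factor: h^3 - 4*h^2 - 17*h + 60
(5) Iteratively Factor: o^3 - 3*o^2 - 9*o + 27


(1) = (c + 1)*(c^2 - 2*c - 3) = (c + 1)^2*(c - 3)
(2) = (p + 1)*(p^4 - 9*p^3 + 26*p^2 - 24*p) = (p - 4)*(p + 1)*(p^3 - 5*p^2 + 6*p) = p*(p - 4)*(p + 1)*(p^2 - 5*p + 6) = p*(p - 4)*(p - 3)*(p + 1)*(p - 2)
(3) = (n)*(n^2 + 2*n - 8) = n*(n - 2)*(n + 4)
(4) = (h + 4)*(h^2 - 8*h + 15) = (h - 3)*(h + 4)*(h - 5)
(5) = (o - 3)*(o^2 - 9) = (o - 3)*(o + 3)*(o - 3)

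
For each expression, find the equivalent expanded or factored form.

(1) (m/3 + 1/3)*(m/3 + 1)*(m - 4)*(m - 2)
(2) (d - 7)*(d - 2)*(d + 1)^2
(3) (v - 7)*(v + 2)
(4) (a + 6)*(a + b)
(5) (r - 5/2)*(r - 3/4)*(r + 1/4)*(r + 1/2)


(1) = m^4/9 - 2*m^3/9 - 13*m^2/9 + 14*m/9 + 8/3
(2) = d^4 - 7*d^3 - 3*d^2 + 19*d + 14
(3) = v^2 - 5*v - 14
(4) = a^2 + a*b + 6*a + 6*b
(5) = r^4 - 5*r^3/2 - 7*r^2/16 + r + 15/64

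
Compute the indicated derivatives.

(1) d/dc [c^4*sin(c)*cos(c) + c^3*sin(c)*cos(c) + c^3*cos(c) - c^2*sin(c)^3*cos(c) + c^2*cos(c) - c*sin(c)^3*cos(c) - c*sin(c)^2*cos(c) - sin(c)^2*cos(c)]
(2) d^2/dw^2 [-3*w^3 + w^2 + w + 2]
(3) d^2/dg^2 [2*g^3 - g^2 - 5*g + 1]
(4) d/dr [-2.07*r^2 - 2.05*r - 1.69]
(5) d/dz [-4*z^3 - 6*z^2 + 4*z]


(1) = c^4*cos(2*c) - c^3*sin(c) + 2*c^3*sin(2*c) + c^3*cos(2*c) + c^2*(1 - cos(2*c))^2 - c^2*sin(c) + 3*sqrt(2)*c^2*sin(2*c + pi/4)/2 + 3*c^2*cos(c) - 3*c^2/2 + c*(1 - cos(2*c))^2 + 9*c*sin(c)/4 - c*sin(2*c)/2 - 3*c*sin(3*c)/4 + c*sin(4*c)/4 + 3*c*cos(2*c)/2 + 2*sqrt(2)*c*cos(c + pi/4) - 3*c/2 + sin(c)/4 - sin(2*c)/4 - 3*sin(3*c)/4 + sin(4*c)/8 - cos(c)/4 + cos(3*c)/4
(2) = 2 - 18*w
(3) = 12*g - 2
(4) = -4.14*r - 2.05
(5) = -12*z^2 - 12*z + 4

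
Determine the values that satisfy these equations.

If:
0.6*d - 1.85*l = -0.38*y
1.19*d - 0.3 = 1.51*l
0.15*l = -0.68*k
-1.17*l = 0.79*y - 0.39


Then:
d = 0.51
k = -0.05
l = 0.21
y = 0.19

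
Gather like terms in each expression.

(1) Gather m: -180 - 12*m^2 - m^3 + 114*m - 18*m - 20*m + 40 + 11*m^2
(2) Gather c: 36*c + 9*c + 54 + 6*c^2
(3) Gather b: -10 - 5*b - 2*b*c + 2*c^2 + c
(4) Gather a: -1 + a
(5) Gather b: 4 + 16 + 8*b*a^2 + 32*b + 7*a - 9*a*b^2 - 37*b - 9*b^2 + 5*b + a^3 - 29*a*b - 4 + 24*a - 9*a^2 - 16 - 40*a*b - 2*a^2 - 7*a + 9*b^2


(1) = -m^3 - m^2 + 76*m - 140
(2) = 6*c^2 + 45*c + 54
(3) = b*(-2*c - 5) + 2*c^2 + c - 10
(4) = a - 1
(5) = a^3 - 11*a^2 - 9*a*b^2 + 24*a + b*(8*a^2 - 69*a)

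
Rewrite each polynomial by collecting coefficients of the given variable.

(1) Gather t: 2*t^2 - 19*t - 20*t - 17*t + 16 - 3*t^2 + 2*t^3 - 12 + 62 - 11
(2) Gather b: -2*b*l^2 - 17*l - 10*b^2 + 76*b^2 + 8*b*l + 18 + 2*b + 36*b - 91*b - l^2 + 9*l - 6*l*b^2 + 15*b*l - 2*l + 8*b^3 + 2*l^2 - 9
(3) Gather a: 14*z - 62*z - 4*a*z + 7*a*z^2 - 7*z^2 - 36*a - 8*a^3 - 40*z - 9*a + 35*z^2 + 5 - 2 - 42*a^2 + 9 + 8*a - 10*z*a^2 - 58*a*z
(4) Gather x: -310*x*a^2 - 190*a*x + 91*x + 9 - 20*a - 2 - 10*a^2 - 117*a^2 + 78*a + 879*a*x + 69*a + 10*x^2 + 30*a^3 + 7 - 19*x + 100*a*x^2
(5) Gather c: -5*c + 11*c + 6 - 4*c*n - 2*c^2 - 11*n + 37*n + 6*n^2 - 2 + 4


(1) = 2*t^3 - t^2 - 56*t + 55
(2) = 8*b^3 + b^2*(66 - 6*l) + b*(-2*l^2 + 23*l - 53) + l^2 - 10*l + 9
(3) = -8*a^3 + a^2*(-10*z - 42) + a*(7*z^2 - 62*z - 37) + 28*z^2 - 88*z + 12
(4) = 30*a^3 - 127*a^2 + 127*a + x^2*(100*a + 10) + x*(-310*a^2 + 689*a + 72) + 14
(5) = -2*c^2 + c*(6 - 4*n) + 6*n^2 + 26*n + 8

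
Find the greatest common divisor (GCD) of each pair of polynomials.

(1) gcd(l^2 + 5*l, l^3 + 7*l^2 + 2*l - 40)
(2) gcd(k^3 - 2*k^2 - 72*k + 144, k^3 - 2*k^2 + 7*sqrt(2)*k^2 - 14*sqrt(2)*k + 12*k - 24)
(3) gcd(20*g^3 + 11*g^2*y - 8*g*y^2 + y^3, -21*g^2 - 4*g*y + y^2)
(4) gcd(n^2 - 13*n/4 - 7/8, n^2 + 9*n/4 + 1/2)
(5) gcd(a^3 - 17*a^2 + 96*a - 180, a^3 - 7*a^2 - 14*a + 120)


(1) = l + 5
(2) = gcd((k - 2)*(k - 6*sqrt(2))*(k + 6*sqrt(2)), (k - 2)*(k + sqrt(2))*(k + 6*sqrt(2))) = k^2 + k*(-2 + 6*sqrt(2)) - 12*sqrt(2)
(3) = gcd((-5*g + y)*(-4*g + y)*(g + y), (-7*g + y)*(3*g + y)) = 1
(4) = n + 1/4
(5) = a^2 - 11*a + 30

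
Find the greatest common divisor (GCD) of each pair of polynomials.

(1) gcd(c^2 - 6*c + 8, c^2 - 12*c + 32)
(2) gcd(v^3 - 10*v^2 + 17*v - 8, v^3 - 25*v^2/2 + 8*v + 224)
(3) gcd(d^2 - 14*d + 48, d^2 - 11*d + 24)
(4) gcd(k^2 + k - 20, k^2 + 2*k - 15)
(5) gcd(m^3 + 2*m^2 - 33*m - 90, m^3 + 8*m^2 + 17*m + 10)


(1) = c - 4
(2) = gcd((v - 8)*(v - 1)^2, (v - 8)^2*(v + 7/2)) = v - 8
(3) = d - 8
(4) = gcd((k - 4)*(k + 5), (k - 3)*(k + 5)) = k + 5
(5) = m + 5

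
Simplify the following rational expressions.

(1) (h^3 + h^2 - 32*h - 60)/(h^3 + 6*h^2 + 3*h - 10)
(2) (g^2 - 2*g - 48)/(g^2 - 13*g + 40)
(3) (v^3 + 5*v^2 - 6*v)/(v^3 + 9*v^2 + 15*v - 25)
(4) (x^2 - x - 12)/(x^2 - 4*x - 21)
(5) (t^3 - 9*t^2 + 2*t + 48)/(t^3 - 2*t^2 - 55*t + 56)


(1) = (h - 6)/(h - 1)
(2) = (g + 6)/(g - 5)
(3) = (v^2 + 6*v)/(v^2 + 10*v + 25)
(4) = (x - 4)/(x - 7)
(5) = (t^2 - t - 6)/(t^2 + 6*t - 7)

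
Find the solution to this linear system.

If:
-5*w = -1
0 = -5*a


Then:
a = 0
w = 1/5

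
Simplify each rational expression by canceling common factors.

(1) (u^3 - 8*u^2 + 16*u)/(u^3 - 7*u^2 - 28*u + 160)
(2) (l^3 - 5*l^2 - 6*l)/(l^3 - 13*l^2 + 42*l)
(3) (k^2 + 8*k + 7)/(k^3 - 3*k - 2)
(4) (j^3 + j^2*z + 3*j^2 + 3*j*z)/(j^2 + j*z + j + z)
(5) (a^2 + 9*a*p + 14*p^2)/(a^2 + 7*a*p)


(1) = (u^2 - 4*u)/(u^2 - 3*u - 40)
(2) = (l + 1)/(l - 7)
(3) = (k + 7)/(k^2 - k - 2)
(4) = (j^2 + 3*j)/(j + 1)
(5) = (a + 2*p)/a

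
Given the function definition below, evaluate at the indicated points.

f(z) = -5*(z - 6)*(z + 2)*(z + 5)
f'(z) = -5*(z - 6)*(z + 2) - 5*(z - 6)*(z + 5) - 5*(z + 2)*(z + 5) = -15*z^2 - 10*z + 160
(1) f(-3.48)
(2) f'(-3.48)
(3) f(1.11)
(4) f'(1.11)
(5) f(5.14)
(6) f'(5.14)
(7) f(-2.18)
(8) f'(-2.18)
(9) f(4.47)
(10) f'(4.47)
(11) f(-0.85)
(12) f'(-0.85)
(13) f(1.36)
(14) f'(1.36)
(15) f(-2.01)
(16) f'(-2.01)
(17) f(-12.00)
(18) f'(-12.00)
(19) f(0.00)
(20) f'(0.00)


(1) = -106.63
(2) = 13.14
(3) = 464.60
(4) = 130.42
(5) = 311.32
(6) = -287.69
(7) = -20.76
(8) = 110.51
(9) = 468.72
(10) = -184.41
(11) = 163.46
(12) = 157.66
(13) = 495.77
(14) = 118.66
(15) = -1.20
(16) = 119.50
(17) = 6300.00
(18) = -1880.00
(19) = 300.00
(20) = 160.00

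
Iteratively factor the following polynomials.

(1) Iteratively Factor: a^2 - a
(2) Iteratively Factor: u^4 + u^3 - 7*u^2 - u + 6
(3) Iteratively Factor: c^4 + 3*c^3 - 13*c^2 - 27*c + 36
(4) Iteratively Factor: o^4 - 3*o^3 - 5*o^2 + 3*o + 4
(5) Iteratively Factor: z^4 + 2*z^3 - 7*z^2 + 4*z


(1) = (a)*(a - 1)
(2) = (u - 1)*(u^3 + 2*u^2 - 5*u - 6) = (u - 2)*(u - 1)*(u^2 + 4*u + 3) = (u - 2)*(u - 1)*(u + 1)*(u + 3)
(3) = (c - 3)*(c^3 + 6*c^2 + 5*c - 12) = (c - 3)*(c - 1)*(c^2 + 7*c + 12) = (c - 3)*(c - 1)*(c + 3)*(c + 4)
(4) = (o - 4)*(o^3 + o^2 - o - 1) = (o - 4)*(o + 1)*(o^2 - 1) = (o - 4)*(o - 1)*(o + 1)*(o + 1)
(5) = (z + 4)*(z^3 - 2*z^2 + z) = (z - 1)*(z + 4)*(z^2 - z) = (z - 1)^2*(z + 4)*(z)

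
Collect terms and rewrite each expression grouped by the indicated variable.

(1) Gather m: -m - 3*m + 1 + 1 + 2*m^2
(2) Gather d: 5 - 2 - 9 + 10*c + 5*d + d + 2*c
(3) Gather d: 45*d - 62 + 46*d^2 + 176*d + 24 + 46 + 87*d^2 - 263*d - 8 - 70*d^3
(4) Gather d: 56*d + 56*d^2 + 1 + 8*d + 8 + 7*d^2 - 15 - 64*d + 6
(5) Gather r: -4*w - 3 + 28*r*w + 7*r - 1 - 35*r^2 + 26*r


(1) = 2*m^2 - 4*m + 2
(2) = 12*c + 6*d - 6
(3) = -70*d^3 + 133*d^2 - 42*d
(4) = 63*d^2
(5) = -35*r^2 + r*(28*w + 33) - 4*w - 4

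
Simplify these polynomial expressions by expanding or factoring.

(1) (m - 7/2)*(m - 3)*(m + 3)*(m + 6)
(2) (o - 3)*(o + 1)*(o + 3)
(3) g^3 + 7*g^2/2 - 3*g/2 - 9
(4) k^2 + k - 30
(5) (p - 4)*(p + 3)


(1) = m^4 + 5*m^3/2 - 30*m^2 - 45*m/2 + 189
(2) = o^3 + o^2 - 9*o - 9
(3) = (g - 3/2)*(g + 2)*(g + 3)
(4) = (k - 5)*(k + 6)
(5) = p^2 - p - 12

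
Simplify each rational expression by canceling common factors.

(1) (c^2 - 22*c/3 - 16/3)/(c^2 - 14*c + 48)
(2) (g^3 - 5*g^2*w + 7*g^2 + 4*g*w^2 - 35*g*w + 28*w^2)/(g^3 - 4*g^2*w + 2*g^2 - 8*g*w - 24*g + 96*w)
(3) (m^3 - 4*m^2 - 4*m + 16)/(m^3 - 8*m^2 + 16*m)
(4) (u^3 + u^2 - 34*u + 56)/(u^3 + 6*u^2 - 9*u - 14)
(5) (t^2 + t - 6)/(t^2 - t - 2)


(1) = (3*c + 2)/(3*c - 18)
(2) = (g^2 - g*w + 7*g - 7*w)/(g^2 + 2*g - 24)
(3) = (m^2 - 4)/(m^2 - 4*m)
(4) = (u - 4)/(u + 1)
(5) = (t + 3)/(t + 1)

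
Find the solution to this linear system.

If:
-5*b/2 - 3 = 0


Then:
b = -6/5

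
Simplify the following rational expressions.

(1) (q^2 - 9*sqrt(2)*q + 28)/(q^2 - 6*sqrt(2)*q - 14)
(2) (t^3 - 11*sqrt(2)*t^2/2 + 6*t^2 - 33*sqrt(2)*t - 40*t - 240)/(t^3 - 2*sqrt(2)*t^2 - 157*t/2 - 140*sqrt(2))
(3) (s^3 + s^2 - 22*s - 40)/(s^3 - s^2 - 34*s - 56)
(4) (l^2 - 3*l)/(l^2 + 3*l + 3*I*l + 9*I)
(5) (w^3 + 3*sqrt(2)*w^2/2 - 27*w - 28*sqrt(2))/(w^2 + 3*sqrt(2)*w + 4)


(1) = (q - 2*sqrt(2))/(q + sqrt(2))
(2) = (4*t + 24)/(4*t + 14*sqrt(2))
(3) = (s - 5)/(s - 7)
(4) = (l^2 - 3*l)/(l^2 + l*(3 + 3*I) + 9*I)
(5) = (2*w^2 + sqrt(2)*w - 56)/(2*w + 4*sqrt(2))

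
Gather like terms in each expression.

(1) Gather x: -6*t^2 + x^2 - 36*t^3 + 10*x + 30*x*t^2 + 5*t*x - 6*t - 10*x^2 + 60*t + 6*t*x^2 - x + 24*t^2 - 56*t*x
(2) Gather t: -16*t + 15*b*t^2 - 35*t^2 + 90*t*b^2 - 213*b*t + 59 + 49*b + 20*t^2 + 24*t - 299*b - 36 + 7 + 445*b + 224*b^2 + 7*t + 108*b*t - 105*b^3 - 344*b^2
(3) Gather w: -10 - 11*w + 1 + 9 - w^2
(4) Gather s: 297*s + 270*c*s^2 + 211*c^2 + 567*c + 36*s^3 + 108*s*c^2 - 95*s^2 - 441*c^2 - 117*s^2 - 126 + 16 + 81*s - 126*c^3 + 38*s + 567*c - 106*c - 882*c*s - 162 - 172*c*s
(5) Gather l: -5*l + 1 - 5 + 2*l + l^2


(1) = -36*t^3 + 18*t^2 + 54*t + x^2*(6*t - 9) + x*(30*t^2 - 51*t + 9)
(2) = -105*b^3 - 120*b^2 + 195*b + t^2*(15*b - 15) + t*(90*b^2 - 105*b + 15) + 30
(3) = -w^2 - 11*w
(4) = -126*c^3 - 230*c^2 + 1028*c + 36*s^3 + s^2*(270*c - 212) + s*(108*c^2 - 1054*c + 416) - 272
(5) = l^2 - 3*l - 4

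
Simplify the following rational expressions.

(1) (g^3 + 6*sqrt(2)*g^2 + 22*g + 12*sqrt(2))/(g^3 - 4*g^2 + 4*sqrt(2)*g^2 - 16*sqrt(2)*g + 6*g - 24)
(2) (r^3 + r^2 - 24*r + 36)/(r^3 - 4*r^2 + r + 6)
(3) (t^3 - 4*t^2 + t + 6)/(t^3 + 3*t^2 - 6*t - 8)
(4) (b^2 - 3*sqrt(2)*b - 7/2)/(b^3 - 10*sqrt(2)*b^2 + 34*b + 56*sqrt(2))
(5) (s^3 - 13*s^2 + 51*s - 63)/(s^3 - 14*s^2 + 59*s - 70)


(1) = (g + 2*sqrt(2))/(g - 4)
(2) = (r + 6)/(r + 1)
(3) = (t - 3)/(t + 4)
(4) = (2*b^2 - 6*sqrt(2)*b - 7)/(2*b^3 - 20*sqrt(2)*b^2 + 68*b + 112*sqrt(2))
(5) = (s^2 - 6*s + 9)/(s^2 - 7*s + 10)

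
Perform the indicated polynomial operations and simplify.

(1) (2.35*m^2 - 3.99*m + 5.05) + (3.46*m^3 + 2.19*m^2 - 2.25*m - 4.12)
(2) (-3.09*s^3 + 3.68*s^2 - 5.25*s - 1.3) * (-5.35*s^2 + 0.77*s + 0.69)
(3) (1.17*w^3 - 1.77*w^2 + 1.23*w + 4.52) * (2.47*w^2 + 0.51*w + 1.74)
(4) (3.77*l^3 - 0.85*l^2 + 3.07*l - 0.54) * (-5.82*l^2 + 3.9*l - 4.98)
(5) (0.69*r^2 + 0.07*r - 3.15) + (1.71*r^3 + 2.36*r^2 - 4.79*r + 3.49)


(1) = 3.46*m^3 + 4.54*m^2 - 6.24*m + 0.93
(2) = 16.5315*s^5 - 22.0673*s^4 + 28.789*s^3 + 5.4517*s^2 - 4.6235*s - 0.897
(3) = 2.8899*w^5 - 3.7752*w^4 + 4.1712*w^3 + 8.7119*w^2 + 4.4454*w + 7.8648
(4) = -21.9414*l^5 + 19.65*l^4 - 39.957*l^3 + 19.3488*l^2 - 17.3946*l + 2.6892
(5) = 1.71*r^3 + 3.05*r^2 - 4.72*r + 0.34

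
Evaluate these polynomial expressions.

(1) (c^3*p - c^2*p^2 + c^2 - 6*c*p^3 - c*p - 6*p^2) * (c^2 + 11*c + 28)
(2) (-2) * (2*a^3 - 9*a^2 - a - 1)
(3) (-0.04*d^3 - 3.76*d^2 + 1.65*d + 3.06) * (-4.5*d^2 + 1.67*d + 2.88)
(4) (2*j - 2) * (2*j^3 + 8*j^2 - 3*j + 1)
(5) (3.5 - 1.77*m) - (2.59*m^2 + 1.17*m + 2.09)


(1) = c^5*p - c^4*p^2 + 11*c^4*p + c^4 - 6*c^3*p^3 - 11*c^3*p^2 + 27*c^3*p + 11*c^3 - 66*c^2*p^3 - 34*c^2*p^2 - 11*c^2*p + 28*c^2 - 168*c*p^3 - 66*c*p^2 - 28*c*p - 168*p^2
(2) = -4*a^3 + 18*a^2 + 2*a + 2
(3) = 0.18*d^5 + 16.8532*d^4 - 13.8194*d^3 - 21.8433*d^2 + 9.8622*d + 8.8128
(4) = 4*j^4 + 12*j^3 - 22*j^2 + 8*j - 2
(5) = -2.59*m^2 - 2.94*m + 1.41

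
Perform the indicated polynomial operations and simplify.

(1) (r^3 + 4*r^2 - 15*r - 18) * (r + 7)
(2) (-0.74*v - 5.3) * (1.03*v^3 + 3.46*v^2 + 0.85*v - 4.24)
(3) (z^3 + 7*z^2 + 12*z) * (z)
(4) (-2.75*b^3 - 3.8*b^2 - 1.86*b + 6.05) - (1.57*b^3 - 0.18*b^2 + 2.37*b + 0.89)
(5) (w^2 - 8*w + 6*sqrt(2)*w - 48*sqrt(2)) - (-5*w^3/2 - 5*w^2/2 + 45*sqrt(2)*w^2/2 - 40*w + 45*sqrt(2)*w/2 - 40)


(1) = r^4 + 11*r^3 + 13*r^2 - 123*r - 126
(2) = -0.7622*v^4 - 8.0194*v^3 - 18.967*v^2 - 1.3674*v + 22.472
(3) = z^4 + 7*z^3 + 12*z^2
(4) = -4.32*b^3 - 3.62*b^2 - 4.23*b + 5.16
(5) = 5*w^3/2 - 45*sqrt(2)*w^2/2 + 7*w^2/2 - 33*sqrt(2)*w/2 + 32*w - 48*sqrt(2) + 40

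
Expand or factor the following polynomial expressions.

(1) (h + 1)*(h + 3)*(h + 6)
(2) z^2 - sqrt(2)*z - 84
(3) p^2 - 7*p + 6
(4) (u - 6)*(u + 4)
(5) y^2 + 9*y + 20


(1) = h^3 + 10*h^2 + 27*h + 18
(2) = (z - 7*sqrt(2))*(z + 6*sqrt(2))
(3) = (p - 6)*(p - 1)
(4) = u^2 - 2*u - 24
(5) = (y + 4)*(y + 5)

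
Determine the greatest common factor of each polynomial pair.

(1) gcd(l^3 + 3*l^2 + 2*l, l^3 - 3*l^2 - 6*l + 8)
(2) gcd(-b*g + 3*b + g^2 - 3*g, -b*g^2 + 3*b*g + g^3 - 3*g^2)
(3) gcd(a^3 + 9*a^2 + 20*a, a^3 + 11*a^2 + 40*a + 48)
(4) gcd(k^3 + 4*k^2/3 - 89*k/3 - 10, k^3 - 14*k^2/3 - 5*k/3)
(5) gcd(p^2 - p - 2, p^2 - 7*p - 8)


(1) = l + 2
(2) = b*g - 3*b - g^2 + 3*g
(3) = a + 4
(4) = k^2 - 14*k/3 - 5/3
(5) = gcd((p - 2)*(p + 1), (p - 8)*(p + 1)) = p + 1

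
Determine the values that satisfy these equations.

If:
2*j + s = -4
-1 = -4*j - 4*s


Then:
j = -17/4
s = 9/2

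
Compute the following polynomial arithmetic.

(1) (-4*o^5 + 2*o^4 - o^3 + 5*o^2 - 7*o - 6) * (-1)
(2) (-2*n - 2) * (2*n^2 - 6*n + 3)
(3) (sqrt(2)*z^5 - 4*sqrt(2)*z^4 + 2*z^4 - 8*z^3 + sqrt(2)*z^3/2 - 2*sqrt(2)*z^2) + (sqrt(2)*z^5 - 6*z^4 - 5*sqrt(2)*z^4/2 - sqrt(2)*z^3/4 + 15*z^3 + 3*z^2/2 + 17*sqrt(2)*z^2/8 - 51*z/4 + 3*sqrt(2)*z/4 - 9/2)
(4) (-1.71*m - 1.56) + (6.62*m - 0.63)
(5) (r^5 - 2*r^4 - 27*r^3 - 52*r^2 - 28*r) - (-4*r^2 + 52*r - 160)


(1) = 4*o^5 - 2*o^4 + o^3 - 5*o^2 + 7*o + 6
(2) = -4*n^3 + 8*n^2 + 6*n - 6
(3) = 2*sqrt(2)*z^5 - 13*sqrt(2)*z^4/2 - 4*z^4 + sqrt(2)*z^3/4 + 7*z^3 + sqrt(2)*z^2/8 + 3*z^2/2 - 51*z/4 + 3*sqrt(2)*z/4 - 9/2
(4) = 4.91*m - 2.19
(5) = r^5 - 2*r^4 - 27*r^3 - 48*r^2 - 80*r + 160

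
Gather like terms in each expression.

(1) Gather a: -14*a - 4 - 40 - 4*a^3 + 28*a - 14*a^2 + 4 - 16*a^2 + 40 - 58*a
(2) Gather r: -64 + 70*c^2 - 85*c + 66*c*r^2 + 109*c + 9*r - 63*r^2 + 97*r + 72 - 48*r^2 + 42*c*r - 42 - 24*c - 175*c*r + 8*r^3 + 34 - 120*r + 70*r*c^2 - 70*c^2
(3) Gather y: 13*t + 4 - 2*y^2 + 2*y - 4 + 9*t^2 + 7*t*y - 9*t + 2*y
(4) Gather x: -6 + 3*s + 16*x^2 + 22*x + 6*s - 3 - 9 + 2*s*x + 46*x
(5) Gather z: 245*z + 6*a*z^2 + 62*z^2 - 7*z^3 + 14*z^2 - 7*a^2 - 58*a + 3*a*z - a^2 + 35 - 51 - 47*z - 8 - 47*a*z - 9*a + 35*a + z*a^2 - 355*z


(1) = -4*a^3 - 30*a^2 - 44*a
(2) = 8*r^3 + r^2*(66*c - 111) + r*(70*c^2 - 133*c - 14)
(3) = 9*t^2 + 4*t - 2*y^2 + y*(7*t + 4)
(4) = 9*s + 16*x^2 + x*(2*s + 68) - 18
(5) = -8*a^2 - 32*a - 7*z^3 + z^2*(6*a + 76) + z*(a^2 - 44*a - 157) - 24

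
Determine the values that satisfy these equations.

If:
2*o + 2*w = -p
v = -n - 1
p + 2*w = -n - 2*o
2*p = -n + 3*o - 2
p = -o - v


Then:
n = 0
o = 4/5
p = 1/5
v = -1
w = -9/10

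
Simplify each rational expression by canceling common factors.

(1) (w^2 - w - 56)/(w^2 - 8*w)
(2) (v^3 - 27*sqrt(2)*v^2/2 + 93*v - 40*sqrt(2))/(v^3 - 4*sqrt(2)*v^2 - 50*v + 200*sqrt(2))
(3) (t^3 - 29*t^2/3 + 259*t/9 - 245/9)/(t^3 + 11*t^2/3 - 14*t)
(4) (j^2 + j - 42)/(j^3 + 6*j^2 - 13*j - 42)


(1) = (w + 7)/w
(2) = (2*v^2 - 17*sqrt(2)*v + 16)/(2*v^2 + 2*sqrt(2)*v - 80)
(3) = (3*t^2 - 22*t + 35)/(3*t^2 + 18*t)
(4) = (j - 6)/(j^2 - j - 6)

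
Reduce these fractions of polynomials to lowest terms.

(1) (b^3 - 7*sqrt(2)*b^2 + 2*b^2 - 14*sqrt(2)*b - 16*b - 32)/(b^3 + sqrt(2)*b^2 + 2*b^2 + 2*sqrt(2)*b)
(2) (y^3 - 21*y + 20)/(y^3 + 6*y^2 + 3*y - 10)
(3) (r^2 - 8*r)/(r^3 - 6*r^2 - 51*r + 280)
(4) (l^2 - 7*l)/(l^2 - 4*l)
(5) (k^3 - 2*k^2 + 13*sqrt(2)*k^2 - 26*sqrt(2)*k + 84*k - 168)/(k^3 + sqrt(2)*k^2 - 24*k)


(1) = (b - 8*sqrt(2))/b
(2) = (y - 4)/(y + 2)
(3) = r/(r^2 + 2*r - 35)
(4) = (l - 7)/(l - 4)
(5) = (k^3 + k^2*(-2 + 13*sqrt(2)) + k*(84 - 26*sqrt(2)) - 168)/(k^3 + sqrt(2)*k^2 - 24*k)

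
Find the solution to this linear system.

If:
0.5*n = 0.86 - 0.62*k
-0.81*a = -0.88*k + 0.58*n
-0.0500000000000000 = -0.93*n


Then:
a = 1.42
k = 1.34
n = 0.05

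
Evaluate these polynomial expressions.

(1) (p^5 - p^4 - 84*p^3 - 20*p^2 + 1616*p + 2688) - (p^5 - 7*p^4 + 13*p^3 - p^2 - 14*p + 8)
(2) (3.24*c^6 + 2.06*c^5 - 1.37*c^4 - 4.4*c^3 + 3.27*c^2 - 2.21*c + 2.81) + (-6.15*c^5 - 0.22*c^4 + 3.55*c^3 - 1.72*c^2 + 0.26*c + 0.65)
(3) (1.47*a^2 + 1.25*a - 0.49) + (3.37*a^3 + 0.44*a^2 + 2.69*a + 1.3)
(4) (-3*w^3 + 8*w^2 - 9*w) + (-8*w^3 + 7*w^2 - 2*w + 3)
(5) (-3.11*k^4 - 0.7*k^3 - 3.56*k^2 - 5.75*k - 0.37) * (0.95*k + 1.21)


(1) = 6*p^4 - 97*p^3 - 19*p^2 + 1630*p + 2680
(2) = 3.24*c^6 - 4.09*c^5 - 1.59*c^4 - 0.85*c^3 + 1.55*c^2 - 1.95*c + 3.46
(3) = 3.37*a^3 + 1.91*a^2 + 3.94*a + 0.81
(4) = -11*w^3 + 15*w^2 - 11*w + 3
(5) = -2.9545*k^5 - 4.4281*k^4 - 4.229*k^3 - 9.7701*k^2 - 7.309*k - 0.4477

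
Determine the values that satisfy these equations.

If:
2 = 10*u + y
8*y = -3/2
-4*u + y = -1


Then:
No Solution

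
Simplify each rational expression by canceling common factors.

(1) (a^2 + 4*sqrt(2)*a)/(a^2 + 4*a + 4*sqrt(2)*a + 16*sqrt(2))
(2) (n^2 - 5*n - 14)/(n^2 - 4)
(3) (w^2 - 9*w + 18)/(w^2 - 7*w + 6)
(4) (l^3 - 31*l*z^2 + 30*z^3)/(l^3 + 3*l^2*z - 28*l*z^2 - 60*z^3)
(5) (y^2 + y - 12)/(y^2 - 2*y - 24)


(1) = a/(a + 4)
(2) = (n - 7)/(n - 2)
(3) = (w - 3)/(w - 1)
(4) = (l - z)/(l + 2*z)
(5) = (y - 3)/(y - 6)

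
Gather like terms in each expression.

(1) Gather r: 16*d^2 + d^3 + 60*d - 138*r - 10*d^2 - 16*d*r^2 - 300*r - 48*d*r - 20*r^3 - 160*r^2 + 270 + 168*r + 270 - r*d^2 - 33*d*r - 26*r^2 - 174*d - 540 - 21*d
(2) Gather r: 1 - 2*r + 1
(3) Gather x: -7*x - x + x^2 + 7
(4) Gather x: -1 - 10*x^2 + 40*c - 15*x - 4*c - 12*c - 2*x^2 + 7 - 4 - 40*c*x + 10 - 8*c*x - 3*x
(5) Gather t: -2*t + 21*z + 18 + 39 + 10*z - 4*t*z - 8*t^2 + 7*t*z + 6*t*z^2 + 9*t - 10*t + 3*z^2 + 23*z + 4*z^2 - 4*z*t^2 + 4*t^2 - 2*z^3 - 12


(1) = d^3 + 6*d^2 - 135*d - 20*r^3 + r^2*(-16*d - 186) + r*(-d^2 - 81*d - 270)
(2) = 2 - 2*r
(3) = x^2 - 8*x + 7
(4) = 24*c - 12*x^2 + x*(-48*c - 18) + 12
(5) = t^2*(-4*z - 4) + t*(6*z^2 + 3*z - 3) - 2*z^3 + 7*z^2 + 54*z + 45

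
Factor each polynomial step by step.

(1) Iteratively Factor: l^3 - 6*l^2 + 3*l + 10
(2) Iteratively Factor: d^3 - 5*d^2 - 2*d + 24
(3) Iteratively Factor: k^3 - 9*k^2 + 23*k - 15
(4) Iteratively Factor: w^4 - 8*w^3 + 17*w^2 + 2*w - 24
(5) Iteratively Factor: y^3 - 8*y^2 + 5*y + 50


(1) = (l + 1)*(l^2 - 7*l + 10) = (l - 2)*(l + 1)*(l - 5)
(2) = (d - 3)*(d^2 - 2*d - 8) = (d - 3)*(d + 2)*(d - 4)
(3) = (k - 3)*(k^2 - 6*k + 5) = (k - 5)*(k - 3)*(k - 1)
(4) = (w - 4)*(w^3 - 4*w^2 + w + 6) = (w - 4)*(w - 2)*(w^2 - 2*w - 3) = (w - 4)*(w - 2)*(w + 1)*(w - 3)
(5) = (y + 2)*(y^2 - 10*y + 25) = (y - 5)*(y + 2)*(y - 5)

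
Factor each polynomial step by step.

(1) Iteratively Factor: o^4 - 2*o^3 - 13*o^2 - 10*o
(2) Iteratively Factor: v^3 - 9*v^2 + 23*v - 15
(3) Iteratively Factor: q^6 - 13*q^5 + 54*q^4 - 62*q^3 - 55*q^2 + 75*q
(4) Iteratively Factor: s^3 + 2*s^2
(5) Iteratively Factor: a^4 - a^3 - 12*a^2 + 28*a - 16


(1) = (o + 2)*(o^3 - 4*o^2 - 5*o) = o*(o + 2)*(o^2 - 4*o - 5) = o*(o - 5)*(o + 2)*(o + 1)
(2) = (v - 3)*(v^2 - 6*v + 5) = (v - 5)*(v - 3)*(v - 1)
(3) = (q + 1)*(q^5 - 14*q^4 + 68*q^3 - 130*q^2 + 75*q) = q*(q + 1)*(q^4 - 14*q^3 + 68*q^2 - 130*q + 75) = q*(q - 3)*(q + 1)*(q^3 - 11*q^2 + 35*q - 25) = q*(q - 5)*(q - 3)*(q + 1)*(q^2 - 6*q + 5) = q*(q - 5)^2*(q - 3)*(q + 1)*(q - 1)
(4) = (s + 2)*(s^2) = s*(s + 2)*(s)
(5) = (a - 2)*(a^3 + a^2 - 10*a + 8) = (a - 2)^2*(a^2 + 3*a - 4) = (a - 2)^2*(a - 1)*(a + 4)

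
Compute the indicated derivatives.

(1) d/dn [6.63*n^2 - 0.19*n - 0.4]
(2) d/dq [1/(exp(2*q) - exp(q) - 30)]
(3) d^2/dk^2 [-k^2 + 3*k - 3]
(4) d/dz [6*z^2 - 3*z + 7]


(1) = 13.26*n - 0.19
(2) = (1 - 2*exp(q))*exp(q)/(-exp(2*q) + exp(q) + 30)^2
(3) = -2
(4) = 12*z - 3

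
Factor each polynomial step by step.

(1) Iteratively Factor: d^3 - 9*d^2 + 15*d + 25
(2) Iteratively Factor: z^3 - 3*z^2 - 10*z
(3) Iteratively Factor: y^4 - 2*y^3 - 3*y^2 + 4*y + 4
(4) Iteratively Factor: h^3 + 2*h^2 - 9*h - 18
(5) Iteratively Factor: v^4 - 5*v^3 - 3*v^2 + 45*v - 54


(1) = (d - 5)*(d^2 - 4*d - 5) = (d - 5)^2*(d + 1)
(2) = (z)*(z^2 - 3*z - 10) = z*(z - 5)*(z + 2)
(3) = (y + 1)*(y^3 - 3*y^2 + 4) = (y + 1)^2*(y^2 - 4*y + 4) = (y - 2)*(y + 1)^2*(y - 2)
(4) = (h + 2)*(h^2 - 9) = (h + 2)*(h + 3)*(h - 3)
(5) = (v - 3)*(v^3 - 2*v^2 - 9*v + 18) = (v - 3)*(v + 3)*(v^2 - 5*v + 6) = (v - 3)^2*(v + 3)*(v - 2)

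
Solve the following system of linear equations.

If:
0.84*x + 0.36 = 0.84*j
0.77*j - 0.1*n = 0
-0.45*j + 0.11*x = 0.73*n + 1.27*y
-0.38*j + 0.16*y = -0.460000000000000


Then:
j = 0.40
n = 3.09
x = -0.03
y = -1.92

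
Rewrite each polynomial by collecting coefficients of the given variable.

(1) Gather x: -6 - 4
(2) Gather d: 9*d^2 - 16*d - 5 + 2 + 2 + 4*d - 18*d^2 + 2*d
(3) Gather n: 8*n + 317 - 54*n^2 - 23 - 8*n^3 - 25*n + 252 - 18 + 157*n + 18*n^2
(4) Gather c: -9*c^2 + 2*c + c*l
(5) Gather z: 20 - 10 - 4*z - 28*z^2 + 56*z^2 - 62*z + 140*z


(1) = -10
(2) = -9*d^2 - 10*d - 1
(3) = -8*n^3 - 36*n^2 + 140*n + 528
(4) = -9*c^2 + c*(l + 2)
(5) = 28*z^2 + 74*z + 10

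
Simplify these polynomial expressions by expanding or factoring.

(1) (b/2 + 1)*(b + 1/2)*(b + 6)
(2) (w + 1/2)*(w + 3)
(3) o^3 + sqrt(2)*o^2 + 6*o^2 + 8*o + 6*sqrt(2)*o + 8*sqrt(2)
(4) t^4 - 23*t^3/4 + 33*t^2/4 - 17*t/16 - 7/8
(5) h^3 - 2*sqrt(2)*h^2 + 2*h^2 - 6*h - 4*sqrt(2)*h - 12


(1) = b^3/2 + 17*b^2/4 + 8*b + 3
(2) = w^2 + 7*w/2 + 3/2
(3) = (o + 2)*(o + 4)*(o + sqrt(2))
(4) = (t - 7/2)*(t - 2)*(t - 1/2)*(t + 1/4)
(5) = (h + 2)*(h - 3*sqrt(2))*(h + sqrt(2))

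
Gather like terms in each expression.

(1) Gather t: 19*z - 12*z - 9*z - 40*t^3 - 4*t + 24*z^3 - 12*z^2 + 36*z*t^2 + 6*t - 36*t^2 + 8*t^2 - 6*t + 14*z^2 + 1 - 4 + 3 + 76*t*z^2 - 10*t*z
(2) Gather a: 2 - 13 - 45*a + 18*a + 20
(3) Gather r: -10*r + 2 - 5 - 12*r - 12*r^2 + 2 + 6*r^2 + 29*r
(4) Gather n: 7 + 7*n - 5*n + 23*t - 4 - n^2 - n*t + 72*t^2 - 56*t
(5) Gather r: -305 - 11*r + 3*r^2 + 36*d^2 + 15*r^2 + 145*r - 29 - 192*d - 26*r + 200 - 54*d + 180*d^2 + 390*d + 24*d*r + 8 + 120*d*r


(1) = -40*t^3 + t^2*(36*z - 28) + t*(76*z^2 - 10*z - 4) + 24*z^3 + 2*z^2 - 2*z
(2) = 9 - 27*a
(3) = -6*r^2 + 7*r - 1
(4) = -n^2 + n*(2 - t) + 72*t^2 - 33*t + 3
(5) = 216*d^2 + 144*d + 18*r^2 + r*(144*d + 108) - 126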